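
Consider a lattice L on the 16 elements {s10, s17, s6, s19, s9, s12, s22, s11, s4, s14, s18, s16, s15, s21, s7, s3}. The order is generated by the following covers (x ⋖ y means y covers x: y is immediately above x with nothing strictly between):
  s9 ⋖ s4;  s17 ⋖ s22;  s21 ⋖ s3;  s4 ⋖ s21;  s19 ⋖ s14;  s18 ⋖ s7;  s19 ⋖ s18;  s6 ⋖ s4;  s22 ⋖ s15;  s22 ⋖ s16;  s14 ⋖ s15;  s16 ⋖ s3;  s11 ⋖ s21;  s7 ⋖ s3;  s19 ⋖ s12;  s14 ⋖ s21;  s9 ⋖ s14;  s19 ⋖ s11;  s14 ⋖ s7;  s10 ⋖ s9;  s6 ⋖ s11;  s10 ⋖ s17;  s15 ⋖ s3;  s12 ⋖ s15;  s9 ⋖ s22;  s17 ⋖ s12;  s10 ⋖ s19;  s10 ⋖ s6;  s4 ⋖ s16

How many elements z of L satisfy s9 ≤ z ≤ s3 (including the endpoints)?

The interval [s9, s3] = {s14, s15, s16, s21, s22, s3, s4, s7, s9}, which has 9 elements.

9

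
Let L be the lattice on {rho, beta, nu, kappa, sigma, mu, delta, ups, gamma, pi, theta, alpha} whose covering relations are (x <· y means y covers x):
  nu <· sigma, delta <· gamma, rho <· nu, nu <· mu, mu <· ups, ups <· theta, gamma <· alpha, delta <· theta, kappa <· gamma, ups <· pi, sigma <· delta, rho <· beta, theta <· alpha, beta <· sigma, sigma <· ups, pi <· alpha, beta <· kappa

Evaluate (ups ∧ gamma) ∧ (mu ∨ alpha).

ups ∧ gamma = sigma
mu ∨ alpha = alpha
sigma ∧ alpha = sigma

sigma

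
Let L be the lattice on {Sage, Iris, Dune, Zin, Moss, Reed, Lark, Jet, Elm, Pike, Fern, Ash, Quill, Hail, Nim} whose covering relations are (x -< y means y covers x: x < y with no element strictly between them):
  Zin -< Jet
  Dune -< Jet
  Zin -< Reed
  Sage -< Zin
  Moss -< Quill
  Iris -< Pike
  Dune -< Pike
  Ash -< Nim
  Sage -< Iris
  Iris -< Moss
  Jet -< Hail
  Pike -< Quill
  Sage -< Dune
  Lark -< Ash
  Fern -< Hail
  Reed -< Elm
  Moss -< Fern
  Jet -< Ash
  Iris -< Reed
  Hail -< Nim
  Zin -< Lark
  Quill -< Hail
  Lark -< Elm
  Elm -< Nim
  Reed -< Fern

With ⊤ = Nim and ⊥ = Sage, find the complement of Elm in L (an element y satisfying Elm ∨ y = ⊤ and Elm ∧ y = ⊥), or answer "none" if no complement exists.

Dune

Need y with Elm ∨ y = Nim and Elm ∧ y = Sage.
Checking each element gives: Dune.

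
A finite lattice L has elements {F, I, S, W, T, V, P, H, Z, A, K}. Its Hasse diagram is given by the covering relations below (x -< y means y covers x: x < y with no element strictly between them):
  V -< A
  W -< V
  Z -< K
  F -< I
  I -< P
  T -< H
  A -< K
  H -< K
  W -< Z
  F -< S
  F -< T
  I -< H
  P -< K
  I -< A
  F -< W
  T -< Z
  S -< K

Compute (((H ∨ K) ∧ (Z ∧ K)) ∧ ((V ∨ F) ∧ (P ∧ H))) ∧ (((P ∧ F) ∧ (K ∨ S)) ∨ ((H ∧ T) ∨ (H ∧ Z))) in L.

H ∨ K = K
Z ∧ K = Z
K ∧ Z = Z
V ∨ F = V
P ∧ H = I
V ∧ I = F
Z ∧ F = F
P ∧ F = F
K ∨ S = K
F ∧ K = F
H ∧ T = T
H ∧ Z = T
T ∨ T = T
F ∨ T = T
F ∧ T = F

F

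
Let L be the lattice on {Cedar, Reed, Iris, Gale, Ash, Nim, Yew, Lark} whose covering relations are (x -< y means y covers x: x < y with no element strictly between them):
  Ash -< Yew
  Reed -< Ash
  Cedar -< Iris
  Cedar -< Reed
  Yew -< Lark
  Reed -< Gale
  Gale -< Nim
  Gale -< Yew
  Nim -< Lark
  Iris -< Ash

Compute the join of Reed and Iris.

Common upper bounds of {Reed, Iris}: Ash, Lark, Yew.
The least among these is Ash.

Ash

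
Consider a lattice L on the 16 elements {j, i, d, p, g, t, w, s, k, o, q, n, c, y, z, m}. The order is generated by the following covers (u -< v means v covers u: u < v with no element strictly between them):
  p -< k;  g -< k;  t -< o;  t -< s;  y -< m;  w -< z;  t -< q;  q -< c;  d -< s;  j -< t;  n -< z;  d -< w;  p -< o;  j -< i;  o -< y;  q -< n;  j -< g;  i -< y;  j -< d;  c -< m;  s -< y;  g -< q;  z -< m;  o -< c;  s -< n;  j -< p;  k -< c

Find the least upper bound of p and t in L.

Common upper bounds of {p, t}: c, m, o, y.
The least among these is o.

o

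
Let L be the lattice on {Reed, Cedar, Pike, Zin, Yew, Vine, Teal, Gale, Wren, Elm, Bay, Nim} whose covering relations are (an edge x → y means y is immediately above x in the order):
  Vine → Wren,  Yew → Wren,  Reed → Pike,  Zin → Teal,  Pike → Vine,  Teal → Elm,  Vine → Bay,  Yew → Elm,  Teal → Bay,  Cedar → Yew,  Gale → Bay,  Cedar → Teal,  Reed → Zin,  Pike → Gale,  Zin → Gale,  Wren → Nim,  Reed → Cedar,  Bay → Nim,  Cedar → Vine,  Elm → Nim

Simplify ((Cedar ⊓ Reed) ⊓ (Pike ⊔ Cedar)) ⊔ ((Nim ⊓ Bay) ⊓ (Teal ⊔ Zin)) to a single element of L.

Teal

Cedar ∧ Reed = Reed
Pike ∨ Cedar = Vine
Reed ∧ Vine = Reed
Nim ∧ Bay = Bay
Teal ∨ Zin = Teal
Bay ∧ Teal = Teal
Reed ∨ Teal = Teal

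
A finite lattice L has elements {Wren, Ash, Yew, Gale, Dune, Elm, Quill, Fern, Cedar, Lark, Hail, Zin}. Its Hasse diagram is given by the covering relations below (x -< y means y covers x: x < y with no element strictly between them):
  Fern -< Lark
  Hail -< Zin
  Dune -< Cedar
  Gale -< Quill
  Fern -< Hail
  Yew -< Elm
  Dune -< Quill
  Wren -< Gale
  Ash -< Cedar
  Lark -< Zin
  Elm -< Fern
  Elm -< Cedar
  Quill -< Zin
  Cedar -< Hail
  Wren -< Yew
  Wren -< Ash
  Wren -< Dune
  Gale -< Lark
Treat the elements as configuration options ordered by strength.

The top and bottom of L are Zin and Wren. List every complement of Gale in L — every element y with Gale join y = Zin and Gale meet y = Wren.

Ash, Cedar, Hail

Need y with Gale ∨ y = Zin and Gale ∧ y = Wren.
Checking each element gives: Ash, Cedar, Hail.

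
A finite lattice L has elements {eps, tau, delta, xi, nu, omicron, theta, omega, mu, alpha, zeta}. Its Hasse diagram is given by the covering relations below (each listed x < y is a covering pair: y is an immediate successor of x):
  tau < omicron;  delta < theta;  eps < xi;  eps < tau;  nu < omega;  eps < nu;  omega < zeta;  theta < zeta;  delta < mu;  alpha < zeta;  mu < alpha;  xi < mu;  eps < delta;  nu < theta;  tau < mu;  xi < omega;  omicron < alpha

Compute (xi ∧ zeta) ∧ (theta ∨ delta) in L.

xi ∧ zeta = xi
theta ∨ delta = theta
xi ∧ theta = eps

eps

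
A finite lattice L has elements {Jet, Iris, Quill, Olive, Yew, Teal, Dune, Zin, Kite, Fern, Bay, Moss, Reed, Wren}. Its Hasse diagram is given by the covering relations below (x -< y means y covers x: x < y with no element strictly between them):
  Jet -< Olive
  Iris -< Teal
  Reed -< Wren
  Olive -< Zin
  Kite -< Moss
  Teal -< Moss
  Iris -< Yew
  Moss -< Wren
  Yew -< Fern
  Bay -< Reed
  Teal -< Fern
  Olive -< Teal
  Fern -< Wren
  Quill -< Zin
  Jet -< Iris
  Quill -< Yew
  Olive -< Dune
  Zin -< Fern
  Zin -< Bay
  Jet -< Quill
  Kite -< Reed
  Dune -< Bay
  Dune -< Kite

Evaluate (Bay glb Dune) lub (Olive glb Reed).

Dune

Bay ∧ Dune = Dune
Olive ∧ Reed = Olive
Dune ∨ Olive = Dune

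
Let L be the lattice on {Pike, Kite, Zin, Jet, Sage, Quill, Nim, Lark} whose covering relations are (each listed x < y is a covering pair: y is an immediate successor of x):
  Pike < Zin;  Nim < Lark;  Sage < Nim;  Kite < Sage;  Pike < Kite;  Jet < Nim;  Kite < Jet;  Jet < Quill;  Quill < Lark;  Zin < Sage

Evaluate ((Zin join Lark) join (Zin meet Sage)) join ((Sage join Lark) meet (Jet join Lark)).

Lark

Zin ∨ Lark = Lark
Zin ∧ Sage = Zin
Lark ∨ Zin = Lark
Sage ∨ Lark = Lark
Jet ∨ Lark = Lark
Lark ∧ Lark = Lark
Lark ∨ Lark = Lark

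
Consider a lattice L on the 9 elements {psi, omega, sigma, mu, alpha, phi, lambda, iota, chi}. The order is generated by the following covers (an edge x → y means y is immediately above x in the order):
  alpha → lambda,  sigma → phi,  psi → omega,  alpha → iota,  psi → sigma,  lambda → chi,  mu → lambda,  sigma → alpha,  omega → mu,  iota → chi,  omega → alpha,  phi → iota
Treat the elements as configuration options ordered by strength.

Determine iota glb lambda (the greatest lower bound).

Common lower bounds of {iota, lambda}: alpha, omega, psi, sigma.
The greatest among these is alpha.

alpha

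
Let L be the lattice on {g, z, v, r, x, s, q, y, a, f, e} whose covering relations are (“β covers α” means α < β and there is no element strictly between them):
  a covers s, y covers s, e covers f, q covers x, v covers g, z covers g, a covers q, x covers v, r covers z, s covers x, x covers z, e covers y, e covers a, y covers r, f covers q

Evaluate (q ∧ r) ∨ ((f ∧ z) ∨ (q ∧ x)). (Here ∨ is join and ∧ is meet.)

q ∧ r = z
f ∧ z = z
q ∧ x = x
z ∨ x = x
z ∨ x = x

x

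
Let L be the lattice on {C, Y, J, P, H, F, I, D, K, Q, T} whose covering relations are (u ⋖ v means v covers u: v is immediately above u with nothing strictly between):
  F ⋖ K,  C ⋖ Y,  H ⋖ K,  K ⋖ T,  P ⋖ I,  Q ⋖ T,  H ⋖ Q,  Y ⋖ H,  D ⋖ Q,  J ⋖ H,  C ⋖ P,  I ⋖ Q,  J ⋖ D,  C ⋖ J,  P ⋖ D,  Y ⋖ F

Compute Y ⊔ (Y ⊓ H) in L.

Y

Y ∧ H = Y
Y ∨ Y = Y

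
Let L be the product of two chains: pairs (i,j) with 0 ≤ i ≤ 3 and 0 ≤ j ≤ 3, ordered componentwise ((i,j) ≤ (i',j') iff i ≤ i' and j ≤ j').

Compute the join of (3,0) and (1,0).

(3,0)

Common upper bounds of {(3,0), (1,0)}: (3,0), (3,1), (3,2), (3,3).
The least among these is (3,0).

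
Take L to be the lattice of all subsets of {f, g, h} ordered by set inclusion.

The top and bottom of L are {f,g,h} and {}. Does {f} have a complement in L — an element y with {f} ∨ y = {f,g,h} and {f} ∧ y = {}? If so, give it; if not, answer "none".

{g,h}

Need y with {f} ∨ y = {f,g,h} and {f} ∧ y = {}.
Checking each element gives: {g,h}.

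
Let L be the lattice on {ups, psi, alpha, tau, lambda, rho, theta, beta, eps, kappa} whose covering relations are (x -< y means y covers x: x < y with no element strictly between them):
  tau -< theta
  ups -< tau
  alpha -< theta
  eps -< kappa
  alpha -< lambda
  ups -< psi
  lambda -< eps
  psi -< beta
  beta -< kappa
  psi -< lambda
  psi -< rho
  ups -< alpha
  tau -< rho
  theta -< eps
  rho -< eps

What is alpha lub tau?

theta

Common upper bounds of {alpha, tau}: eps, kappa, theta.
The least among these is theta.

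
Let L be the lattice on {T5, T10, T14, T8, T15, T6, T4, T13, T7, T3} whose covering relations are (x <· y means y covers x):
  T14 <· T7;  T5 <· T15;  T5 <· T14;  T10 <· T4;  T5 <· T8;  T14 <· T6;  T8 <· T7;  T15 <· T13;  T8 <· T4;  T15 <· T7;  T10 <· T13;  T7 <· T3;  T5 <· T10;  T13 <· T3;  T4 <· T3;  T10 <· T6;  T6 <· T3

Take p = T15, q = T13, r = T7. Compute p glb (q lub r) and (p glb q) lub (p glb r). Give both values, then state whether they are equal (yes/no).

q lub r = T3, so p glb (q lub r) = T15 glb T3 = T15.
p glb q = T15 and p glb r = T15, so (p glb q) lub (p glb r) = T15 lub T15 = T15.
Equal: yes.

T15; T15; yes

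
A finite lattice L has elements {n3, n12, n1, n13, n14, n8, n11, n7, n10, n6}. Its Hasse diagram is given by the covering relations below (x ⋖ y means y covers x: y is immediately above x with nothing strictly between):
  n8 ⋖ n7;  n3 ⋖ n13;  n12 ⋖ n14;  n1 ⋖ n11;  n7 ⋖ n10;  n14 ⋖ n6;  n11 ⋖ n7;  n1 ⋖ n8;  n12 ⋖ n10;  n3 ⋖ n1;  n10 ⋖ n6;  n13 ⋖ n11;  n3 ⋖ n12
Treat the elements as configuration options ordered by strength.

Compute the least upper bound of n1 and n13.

Common upper bounds of {n1, n13}: n10, n11, n6, n7.
The least among these is n11.

n11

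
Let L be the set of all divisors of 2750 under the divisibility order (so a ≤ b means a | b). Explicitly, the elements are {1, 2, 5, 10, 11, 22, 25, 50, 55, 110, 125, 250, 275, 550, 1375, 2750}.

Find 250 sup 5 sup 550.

In the divisibility order, the join is the least common multiple: lcm(250, 5, 550) = 2750.

2750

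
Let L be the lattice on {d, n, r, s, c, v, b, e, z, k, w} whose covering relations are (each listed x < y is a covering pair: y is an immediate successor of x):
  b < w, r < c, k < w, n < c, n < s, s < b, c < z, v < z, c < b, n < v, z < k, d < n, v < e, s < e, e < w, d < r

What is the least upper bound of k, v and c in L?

Common upper bounds of {k, v, c}: k, w.
The least among these is k.

k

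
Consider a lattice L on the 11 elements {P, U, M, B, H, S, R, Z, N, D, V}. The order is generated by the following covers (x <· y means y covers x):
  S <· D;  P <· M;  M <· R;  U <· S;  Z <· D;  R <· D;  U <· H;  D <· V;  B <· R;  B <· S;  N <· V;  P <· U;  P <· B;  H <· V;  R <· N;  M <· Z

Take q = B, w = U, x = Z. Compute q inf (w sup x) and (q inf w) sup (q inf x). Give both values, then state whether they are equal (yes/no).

B; P; no

w sup x = D, so q inf (w sup x) = B inf D = B.
q inf w = P and q inf x = P, so (q inf w) sup (q inf x) = P sup P = P.
Equal: no.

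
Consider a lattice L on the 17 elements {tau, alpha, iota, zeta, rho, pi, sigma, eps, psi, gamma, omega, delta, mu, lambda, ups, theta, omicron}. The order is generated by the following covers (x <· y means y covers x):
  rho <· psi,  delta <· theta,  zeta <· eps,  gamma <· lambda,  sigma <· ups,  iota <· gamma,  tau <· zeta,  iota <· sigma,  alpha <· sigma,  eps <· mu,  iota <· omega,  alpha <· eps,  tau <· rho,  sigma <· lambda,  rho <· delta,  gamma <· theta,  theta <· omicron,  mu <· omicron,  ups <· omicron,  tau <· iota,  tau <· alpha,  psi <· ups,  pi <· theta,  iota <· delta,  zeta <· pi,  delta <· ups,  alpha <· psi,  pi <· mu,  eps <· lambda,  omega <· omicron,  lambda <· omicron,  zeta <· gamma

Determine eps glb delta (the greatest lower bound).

Common lower bounds of {eps, delta}: tau.
The greatest among these is tau.

tau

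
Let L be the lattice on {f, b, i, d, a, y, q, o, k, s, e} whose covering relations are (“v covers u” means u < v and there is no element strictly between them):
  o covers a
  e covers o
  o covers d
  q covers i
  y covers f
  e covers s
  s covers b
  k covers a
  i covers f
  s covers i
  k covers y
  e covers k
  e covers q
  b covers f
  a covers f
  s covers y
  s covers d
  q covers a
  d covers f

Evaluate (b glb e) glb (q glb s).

b ∧ e = b
q ∧ s = i
b ∧ i = f

f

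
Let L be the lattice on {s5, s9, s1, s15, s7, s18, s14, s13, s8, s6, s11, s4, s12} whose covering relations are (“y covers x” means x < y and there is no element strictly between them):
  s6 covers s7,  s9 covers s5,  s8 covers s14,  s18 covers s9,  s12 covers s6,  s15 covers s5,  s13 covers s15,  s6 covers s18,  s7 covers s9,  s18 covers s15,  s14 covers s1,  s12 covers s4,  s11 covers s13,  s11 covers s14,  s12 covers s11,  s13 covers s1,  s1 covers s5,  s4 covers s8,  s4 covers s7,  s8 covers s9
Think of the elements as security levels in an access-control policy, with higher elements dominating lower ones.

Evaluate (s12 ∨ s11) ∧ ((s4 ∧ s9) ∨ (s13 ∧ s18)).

s18

s12 ∨ s11 = s12
s4 ∧ s9 = s9
s13 ∧ s18 = s15
s9 ∨ s15 = s18
s12 ∧ s18 = s18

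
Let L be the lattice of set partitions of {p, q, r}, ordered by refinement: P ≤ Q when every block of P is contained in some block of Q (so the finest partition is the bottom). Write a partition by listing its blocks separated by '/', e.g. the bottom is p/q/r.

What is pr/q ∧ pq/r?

The meet (common refinement) of pr/q and pq/r intersects blocks pairwise, giving p/q/r.

p/q/r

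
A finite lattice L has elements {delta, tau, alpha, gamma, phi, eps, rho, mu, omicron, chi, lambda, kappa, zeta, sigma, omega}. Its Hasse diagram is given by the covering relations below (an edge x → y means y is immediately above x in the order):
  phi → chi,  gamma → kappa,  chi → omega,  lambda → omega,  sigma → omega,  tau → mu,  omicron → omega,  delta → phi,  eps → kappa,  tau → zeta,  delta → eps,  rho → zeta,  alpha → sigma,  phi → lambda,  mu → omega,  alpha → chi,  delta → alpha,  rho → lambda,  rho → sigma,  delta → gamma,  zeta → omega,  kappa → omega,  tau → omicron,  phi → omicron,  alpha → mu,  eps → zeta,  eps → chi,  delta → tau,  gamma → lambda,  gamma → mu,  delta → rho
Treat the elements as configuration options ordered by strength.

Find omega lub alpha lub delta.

Common upper bounds of {omega, alpha, delta}: omega.
The least among these is omega.

omega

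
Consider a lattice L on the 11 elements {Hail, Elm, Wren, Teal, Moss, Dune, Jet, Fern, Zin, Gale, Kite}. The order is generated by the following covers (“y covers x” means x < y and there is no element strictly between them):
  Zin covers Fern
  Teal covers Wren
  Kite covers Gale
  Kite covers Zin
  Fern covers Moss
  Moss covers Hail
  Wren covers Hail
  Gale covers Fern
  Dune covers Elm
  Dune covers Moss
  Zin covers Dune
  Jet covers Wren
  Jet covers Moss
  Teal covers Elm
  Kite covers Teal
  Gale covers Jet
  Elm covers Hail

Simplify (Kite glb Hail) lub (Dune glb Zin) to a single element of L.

Dune

Kite ∧ Hail = Hail
Dune ∧ Zin = Dune
Hail ∨ Dune = Dune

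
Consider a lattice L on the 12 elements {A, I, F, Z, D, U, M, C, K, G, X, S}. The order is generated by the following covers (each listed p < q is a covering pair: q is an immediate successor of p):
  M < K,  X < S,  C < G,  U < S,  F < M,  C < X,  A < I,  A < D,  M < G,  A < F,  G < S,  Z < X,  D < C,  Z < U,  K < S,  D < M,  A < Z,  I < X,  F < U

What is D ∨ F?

M

Common upper bounds of {D, F}: G, K, M, S.
The least among these is M.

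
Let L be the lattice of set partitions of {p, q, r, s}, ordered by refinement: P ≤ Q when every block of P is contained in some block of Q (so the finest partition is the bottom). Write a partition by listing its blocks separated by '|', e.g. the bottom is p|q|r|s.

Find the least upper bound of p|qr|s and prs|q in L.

The join of p|qr|s and prs|q merges any blocks that overlap across the partitions, giving pqrs.

pqrs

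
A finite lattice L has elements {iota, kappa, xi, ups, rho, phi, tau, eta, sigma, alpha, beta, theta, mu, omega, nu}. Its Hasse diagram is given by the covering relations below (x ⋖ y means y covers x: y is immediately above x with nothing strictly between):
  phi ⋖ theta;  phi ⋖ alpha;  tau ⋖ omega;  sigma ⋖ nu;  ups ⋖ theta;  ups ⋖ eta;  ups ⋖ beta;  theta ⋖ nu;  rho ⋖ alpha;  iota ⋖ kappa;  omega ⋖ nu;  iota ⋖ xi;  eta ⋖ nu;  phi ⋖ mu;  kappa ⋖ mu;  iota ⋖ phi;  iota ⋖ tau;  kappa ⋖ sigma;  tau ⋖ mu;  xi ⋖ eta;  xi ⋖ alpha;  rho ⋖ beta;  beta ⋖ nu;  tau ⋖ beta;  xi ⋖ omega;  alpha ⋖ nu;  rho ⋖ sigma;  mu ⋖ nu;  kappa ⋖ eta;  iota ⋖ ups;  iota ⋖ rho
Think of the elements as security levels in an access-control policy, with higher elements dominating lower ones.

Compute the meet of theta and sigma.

Common lower bounds of {theta, sigma}: iota.
The greatest among these is iota.

iota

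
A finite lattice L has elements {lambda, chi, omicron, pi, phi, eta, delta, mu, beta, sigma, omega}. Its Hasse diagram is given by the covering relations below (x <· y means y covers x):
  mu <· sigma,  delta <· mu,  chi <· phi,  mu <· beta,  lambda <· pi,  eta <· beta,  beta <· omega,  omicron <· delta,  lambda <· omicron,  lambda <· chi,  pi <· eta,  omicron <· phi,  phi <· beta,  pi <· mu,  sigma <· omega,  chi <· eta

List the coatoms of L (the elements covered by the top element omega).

The coatoms are exactly the elements covered by omega: beta, sigma.

beta, sigma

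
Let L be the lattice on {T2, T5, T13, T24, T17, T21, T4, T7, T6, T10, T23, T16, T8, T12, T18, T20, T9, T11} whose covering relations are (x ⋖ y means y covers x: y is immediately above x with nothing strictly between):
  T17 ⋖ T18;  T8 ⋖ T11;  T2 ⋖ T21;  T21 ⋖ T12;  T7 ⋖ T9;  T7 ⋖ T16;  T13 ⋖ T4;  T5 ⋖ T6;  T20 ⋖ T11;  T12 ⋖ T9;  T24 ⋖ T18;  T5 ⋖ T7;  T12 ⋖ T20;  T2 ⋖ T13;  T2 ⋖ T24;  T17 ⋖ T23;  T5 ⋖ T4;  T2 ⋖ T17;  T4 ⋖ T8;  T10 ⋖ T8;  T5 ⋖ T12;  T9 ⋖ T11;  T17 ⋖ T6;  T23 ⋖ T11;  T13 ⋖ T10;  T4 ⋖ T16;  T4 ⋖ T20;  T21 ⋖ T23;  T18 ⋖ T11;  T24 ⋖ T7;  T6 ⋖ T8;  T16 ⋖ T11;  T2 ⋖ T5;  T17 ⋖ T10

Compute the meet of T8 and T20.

T4

Common lower bounds of {T8, T20}: T13, T2, T4, T5.
The greatest among these is T4.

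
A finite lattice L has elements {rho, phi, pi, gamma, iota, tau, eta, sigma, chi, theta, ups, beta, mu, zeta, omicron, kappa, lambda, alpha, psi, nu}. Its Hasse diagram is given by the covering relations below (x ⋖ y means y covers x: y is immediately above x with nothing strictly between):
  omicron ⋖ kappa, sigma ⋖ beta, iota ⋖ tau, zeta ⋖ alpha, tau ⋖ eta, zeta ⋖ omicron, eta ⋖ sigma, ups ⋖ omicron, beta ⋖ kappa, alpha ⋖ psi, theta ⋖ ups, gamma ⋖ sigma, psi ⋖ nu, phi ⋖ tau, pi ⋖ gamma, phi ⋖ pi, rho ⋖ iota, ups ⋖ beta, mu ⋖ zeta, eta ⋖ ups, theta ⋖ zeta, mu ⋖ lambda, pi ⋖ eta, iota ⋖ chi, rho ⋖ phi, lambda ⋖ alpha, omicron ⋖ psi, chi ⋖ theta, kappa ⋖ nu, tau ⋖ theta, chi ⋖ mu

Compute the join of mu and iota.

mu

Common upper bounds of {mu, iota}: alpha, kappa, lambda, mu, nu, omicron, psi, zeta.
The least among these is mu.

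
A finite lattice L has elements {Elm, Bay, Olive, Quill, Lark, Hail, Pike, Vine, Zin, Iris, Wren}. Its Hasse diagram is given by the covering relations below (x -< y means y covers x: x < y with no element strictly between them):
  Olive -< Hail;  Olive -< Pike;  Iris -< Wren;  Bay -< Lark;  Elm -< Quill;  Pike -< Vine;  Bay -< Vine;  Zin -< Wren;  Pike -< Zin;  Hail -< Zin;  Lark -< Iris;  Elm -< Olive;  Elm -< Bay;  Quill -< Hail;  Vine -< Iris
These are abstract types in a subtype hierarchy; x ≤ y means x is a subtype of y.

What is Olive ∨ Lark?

Common upper bounds of {Olive, Lark}: Iris, Wren.
The least among these is Iris.

Iris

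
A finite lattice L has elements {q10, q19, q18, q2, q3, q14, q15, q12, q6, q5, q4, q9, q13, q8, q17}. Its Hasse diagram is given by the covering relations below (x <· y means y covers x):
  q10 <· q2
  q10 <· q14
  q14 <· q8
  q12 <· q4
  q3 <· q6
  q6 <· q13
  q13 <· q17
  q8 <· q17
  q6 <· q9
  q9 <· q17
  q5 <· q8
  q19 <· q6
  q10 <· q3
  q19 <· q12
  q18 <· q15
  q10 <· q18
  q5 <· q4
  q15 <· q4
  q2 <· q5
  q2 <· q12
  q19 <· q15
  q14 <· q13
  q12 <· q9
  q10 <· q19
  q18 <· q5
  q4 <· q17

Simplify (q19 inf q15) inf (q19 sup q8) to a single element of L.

q19 ∧ q15 = q19
q19 ∨ q8 = q17
q19 ∧ q17 = q19

q19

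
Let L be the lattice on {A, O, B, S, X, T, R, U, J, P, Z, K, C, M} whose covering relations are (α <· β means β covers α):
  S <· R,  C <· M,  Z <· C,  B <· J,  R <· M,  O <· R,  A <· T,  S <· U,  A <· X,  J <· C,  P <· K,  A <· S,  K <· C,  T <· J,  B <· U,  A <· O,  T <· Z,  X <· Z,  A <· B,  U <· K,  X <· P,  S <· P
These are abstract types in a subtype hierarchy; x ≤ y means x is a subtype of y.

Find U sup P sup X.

Common upper bounds of {U, P, X}: C, K, M.
The least among these is K.

K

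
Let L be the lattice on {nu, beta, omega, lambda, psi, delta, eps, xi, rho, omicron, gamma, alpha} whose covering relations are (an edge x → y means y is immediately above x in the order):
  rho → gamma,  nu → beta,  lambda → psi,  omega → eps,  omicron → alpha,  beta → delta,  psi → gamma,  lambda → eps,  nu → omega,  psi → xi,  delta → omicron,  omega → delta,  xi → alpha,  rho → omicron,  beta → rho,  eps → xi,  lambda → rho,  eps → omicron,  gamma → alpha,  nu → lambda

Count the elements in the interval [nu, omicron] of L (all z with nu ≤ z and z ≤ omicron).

8

The interval [nu, omicron] = {beta, delta, eps, lambda, nu, omega, omicron, rho}, which has 8 elements.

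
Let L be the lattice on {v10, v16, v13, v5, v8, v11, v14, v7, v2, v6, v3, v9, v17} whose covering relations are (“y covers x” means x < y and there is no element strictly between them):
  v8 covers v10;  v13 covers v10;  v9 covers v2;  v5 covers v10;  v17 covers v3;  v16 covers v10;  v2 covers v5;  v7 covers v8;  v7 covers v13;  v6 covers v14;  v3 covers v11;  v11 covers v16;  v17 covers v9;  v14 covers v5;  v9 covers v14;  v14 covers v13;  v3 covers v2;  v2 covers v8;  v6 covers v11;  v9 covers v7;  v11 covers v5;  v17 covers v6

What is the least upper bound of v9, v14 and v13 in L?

Common upper bounds of {v9, v14, v13}: v17, v9.
The least among these is v9.

v9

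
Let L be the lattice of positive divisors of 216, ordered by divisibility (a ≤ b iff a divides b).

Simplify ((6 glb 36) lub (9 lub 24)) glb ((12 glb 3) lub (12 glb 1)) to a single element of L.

3

6 ∧ 36 = 6
9 ∨ 24 = 72
6 ∨ 72 = 72
12 ∧ 3 = 3
12 ∧ 1 = 1
3 ∨ 1 = 3
72 ∧ 3 = 3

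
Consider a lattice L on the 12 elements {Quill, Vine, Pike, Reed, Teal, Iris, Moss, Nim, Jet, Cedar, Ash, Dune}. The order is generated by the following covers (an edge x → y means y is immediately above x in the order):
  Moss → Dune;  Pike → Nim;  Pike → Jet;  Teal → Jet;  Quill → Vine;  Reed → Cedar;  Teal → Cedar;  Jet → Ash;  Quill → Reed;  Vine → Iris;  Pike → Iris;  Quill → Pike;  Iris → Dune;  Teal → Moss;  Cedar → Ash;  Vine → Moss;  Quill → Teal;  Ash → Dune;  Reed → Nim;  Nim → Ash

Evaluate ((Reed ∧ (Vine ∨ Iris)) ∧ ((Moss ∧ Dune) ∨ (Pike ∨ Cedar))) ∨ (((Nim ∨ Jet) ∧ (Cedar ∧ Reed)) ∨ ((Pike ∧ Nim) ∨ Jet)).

Ash

Vine ∨ Iris = Iris
Reed ∧ Iris = Quill
Moss ∧ Dune = Moss
Pike ∨ Cedar = Ash
Moss ∨ Ash = Dune
Quill ∧ Dune = Quill
Nim ∨ Jet = Ash
Cedar ∧ Reed = Reed
Ash ∧ Reed = Reed
Pike ∧ Nim = Pike
Pike ∨ Jet = Jet
Reed ∨ Jet = Ash
Quill ∨ Ash = Ash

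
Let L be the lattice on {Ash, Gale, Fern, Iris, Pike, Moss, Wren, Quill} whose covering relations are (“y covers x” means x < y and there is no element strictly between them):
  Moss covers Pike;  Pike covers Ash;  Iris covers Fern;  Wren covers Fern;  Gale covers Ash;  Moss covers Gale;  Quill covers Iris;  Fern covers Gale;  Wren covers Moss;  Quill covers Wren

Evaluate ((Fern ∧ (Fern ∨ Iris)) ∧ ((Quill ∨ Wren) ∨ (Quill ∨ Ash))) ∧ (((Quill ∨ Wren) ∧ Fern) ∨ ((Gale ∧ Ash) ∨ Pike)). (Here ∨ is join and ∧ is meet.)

Fern ∨ Iris = Iris
Fern ∧ Iris = Fern
Quill ∨ Wren = Quill
Quill ∨ Ash = Quill
Quill ∨ Quill = Quill
Fern ∧ Quill = Fern
Quill ∨ Wren = Quill
Quill ∧ Fern = Fern
Gale ∧ Ash = Ash
Ash ∨ Pike = Pike
Fern ∨ Pike = Wren
Fern ∧ Wren = Fern

Fern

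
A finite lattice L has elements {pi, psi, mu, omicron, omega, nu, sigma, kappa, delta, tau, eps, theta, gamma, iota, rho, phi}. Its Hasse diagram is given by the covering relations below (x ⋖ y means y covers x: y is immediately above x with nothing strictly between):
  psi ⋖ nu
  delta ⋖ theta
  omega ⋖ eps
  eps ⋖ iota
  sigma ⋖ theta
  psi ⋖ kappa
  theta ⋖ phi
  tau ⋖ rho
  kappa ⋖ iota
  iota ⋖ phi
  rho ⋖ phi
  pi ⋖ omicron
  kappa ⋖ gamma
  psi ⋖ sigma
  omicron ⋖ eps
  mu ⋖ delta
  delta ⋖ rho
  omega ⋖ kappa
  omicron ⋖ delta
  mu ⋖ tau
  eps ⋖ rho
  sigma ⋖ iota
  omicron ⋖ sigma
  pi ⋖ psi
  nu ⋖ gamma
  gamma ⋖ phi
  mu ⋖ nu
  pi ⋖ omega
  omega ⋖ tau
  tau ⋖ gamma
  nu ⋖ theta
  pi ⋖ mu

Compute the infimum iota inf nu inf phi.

Common lower bounds of {iota, nu, phi}: pi, psi.
The greatest among these is psi.

psi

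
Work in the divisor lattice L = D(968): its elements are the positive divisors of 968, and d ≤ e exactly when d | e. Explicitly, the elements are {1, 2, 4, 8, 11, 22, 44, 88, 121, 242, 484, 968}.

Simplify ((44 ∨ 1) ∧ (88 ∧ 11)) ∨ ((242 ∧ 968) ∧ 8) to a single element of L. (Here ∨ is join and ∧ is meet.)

44 ∨ 1 = 44
88 ∧ 11 = 11
44 ∧ 11 = 11
242 ∧ 968 = 242
242 ∧ 8 = 2
11 ∨ 2 = 22

22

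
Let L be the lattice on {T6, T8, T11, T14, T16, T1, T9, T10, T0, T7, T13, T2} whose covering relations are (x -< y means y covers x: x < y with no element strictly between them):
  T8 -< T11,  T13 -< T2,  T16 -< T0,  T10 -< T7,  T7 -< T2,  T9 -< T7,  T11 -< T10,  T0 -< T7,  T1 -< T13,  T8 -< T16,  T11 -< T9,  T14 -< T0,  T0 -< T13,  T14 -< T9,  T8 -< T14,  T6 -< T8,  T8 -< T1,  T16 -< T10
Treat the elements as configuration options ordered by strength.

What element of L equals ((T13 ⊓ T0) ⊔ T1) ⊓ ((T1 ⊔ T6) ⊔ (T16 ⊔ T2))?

T13 ∧ T0 = T0
T0 ∨ T1 = T13
T1 ∨ T6 = T1
T16 ∨ T2 = T2
T1 ∨ T2 = T2
T13 ∧ T2 = T13

T13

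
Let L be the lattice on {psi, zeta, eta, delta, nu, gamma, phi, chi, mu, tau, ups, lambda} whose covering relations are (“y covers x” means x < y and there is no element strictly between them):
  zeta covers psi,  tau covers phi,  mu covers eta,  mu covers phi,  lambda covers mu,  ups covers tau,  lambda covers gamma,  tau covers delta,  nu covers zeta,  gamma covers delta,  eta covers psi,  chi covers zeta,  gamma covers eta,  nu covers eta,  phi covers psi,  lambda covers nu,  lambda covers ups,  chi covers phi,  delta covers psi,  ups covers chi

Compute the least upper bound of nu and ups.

lambda

Common upper bounds of {nu, ups}: lambda.
The least among these is lambda.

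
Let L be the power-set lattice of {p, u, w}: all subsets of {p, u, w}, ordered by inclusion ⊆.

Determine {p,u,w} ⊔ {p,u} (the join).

Common upper bounds of {{p,u,w}, {p,u}}: {p,u,w}.
The least among these is {p,u,w}.

{p,u,w}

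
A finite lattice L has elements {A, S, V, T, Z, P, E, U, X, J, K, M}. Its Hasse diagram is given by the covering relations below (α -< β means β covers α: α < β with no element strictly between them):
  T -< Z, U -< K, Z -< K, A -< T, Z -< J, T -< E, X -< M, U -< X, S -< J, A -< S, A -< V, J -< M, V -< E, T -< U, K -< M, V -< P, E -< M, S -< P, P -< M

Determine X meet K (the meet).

Common lower bounds of {X, K}: A, T, U.
The greatest among these is U.

U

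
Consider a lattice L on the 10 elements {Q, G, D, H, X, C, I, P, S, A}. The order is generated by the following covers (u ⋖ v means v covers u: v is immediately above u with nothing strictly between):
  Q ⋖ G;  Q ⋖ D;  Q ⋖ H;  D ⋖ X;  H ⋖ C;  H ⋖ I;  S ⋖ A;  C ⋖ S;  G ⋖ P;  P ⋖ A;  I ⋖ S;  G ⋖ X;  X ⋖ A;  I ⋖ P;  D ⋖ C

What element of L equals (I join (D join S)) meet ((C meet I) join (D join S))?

S

D ∨ S = S
I ∨ S = S
C ∧ I = H
D ∨ S = S
H ∨ S = S
S ∧ S = S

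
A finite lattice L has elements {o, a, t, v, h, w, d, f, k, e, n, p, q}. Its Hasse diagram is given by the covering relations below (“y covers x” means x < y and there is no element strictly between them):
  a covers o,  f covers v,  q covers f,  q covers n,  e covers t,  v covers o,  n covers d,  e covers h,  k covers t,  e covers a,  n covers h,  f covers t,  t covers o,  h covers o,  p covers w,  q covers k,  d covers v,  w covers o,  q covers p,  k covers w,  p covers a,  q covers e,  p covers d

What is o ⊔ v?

v

Common upper bounds of {o, v}: d, f, n, p, q, v.
The least among these is v.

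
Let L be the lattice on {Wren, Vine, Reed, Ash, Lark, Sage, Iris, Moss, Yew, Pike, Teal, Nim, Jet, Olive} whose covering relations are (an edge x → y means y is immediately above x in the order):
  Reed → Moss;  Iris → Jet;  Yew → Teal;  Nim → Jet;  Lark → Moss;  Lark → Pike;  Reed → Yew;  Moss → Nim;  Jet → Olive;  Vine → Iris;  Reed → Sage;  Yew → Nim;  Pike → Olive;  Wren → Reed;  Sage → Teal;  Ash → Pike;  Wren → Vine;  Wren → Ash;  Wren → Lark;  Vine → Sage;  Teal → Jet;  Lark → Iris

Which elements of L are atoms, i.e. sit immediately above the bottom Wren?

Ash, Lark, Reed, Vine

The atoms are exactly the elements that cover Wren: Ash, Lark, Reed, Vine.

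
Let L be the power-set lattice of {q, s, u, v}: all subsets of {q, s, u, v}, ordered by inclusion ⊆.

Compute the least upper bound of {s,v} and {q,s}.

{q,s,v}

Under ⊆, join is union: {s,v} ∪ {q,s} = {q,s,v}.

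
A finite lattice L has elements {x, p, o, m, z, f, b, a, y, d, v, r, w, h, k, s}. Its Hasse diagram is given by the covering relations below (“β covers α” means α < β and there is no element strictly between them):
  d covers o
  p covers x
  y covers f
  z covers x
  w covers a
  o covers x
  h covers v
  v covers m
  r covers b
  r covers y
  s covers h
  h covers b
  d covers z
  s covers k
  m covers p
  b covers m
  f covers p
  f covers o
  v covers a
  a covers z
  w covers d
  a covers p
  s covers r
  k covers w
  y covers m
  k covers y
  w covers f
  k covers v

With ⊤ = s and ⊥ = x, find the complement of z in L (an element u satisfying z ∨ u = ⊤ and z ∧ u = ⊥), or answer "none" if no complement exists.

r

Need u with z ∨ u = s and z ∧ u = x.
Checking each element gives: r.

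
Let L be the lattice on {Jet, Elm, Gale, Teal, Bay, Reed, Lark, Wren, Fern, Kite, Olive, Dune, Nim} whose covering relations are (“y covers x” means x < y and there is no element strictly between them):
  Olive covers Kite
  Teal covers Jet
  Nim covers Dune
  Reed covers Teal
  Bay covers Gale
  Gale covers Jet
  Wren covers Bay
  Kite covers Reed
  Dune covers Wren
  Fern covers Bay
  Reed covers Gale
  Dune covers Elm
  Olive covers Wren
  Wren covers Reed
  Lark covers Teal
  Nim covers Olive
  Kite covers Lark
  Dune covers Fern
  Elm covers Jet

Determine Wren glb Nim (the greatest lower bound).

Common lower bounds of {Wren, Nim}: Bay, Gale, Jet, Reed, Teal, Wren.
The greatest among these is Wren.

Wren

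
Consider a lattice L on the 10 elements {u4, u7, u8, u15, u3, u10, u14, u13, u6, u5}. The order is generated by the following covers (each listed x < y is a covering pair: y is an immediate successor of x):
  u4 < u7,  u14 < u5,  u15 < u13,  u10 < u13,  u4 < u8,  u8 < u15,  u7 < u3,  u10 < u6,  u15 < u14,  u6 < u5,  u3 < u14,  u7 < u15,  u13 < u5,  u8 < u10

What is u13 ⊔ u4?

u13

Common upper bounds of {u13, u4}: u13, u5.
The least among these is u13.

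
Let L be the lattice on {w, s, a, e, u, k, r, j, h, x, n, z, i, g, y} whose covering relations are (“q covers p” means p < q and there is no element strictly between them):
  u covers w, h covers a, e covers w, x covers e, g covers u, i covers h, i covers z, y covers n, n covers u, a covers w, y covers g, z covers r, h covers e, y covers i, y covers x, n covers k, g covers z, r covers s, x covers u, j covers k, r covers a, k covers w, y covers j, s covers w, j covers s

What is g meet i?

Common lower bounds of {g, i}: a, r, s, w, z.
The greatest among these is z.

z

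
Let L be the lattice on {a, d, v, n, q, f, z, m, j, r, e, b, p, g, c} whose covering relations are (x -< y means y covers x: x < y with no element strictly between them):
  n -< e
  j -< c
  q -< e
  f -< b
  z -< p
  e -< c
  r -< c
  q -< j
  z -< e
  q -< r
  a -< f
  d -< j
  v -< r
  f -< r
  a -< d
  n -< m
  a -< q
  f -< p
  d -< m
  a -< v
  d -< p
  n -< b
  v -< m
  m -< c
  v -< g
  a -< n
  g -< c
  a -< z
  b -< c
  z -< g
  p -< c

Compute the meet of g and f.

a

Common lower bounds of {g, f}: a.
The greatest among these is a.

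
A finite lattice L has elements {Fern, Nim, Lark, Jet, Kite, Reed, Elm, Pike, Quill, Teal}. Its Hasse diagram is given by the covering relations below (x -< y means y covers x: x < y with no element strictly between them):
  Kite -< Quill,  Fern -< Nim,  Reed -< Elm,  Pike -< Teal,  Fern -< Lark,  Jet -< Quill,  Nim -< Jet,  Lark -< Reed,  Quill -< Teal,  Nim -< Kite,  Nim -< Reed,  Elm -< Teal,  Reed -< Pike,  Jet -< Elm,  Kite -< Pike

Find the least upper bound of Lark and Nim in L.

Reed

Common upper bounds of {Lark, Nim}: Elm, Pike, Reed, Teal.
The least among these is Reed.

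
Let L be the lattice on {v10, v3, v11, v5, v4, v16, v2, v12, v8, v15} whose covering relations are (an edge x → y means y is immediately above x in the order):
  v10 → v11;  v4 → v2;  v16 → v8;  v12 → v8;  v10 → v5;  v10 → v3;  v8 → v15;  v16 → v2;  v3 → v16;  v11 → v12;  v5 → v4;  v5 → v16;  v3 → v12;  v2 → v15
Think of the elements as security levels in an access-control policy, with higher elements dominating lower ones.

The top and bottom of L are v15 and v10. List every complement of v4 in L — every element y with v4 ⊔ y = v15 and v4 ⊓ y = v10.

v11, v12

Need y with v4 ∨ y = v15 and v4 ∧ y = v10.
Checking each element gives: v11, v12.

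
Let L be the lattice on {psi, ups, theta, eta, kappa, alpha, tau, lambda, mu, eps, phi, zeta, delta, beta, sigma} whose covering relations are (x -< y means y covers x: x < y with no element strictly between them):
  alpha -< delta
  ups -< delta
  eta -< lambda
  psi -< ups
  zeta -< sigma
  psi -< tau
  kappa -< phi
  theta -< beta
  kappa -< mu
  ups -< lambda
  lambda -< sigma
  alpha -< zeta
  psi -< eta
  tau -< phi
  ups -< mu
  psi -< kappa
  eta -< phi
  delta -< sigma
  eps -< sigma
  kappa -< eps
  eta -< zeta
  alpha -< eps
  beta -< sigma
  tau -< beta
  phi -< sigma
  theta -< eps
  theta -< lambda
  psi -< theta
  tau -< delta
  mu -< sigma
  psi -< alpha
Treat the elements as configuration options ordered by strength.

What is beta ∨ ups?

Common upper bounds of {beta, ups}: sigma.
The least among these is sigma.

sigma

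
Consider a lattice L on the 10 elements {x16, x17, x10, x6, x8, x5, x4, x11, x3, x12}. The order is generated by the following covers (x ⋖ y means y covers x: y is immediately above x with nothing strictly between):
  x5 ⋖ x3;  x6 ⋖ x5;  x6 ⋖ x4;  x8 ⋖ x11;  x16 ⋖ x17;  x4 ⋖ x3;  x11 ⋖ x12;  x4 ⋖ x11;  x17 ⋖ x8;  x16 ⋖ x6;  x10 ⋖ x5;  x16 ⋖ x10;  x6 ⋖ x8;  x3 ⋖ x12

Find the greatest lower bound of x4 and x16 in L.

Common lower bounds of {x4, x16}: x16.
The greatest among these is x16.

x16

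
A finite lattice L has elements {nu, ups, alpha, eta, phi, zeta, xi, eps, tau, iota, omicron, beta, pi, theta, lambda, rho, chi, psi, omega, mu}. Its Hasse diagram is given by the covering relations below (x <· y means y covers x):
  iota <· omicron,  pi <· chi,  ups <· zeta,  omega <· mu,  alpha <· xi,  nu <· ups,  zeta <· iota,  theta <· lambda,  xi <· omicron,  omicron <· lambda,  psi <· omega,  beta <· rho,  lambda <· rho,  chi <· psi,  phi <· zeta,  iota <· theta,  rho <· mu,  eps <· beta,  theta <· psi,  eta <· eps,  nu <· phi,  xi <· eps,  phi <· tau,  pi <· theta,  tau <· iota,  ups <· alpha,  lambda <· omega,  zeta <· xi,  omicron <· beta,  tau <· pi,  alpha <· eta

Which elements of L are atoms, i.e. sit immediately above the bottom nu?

The atoms are exactly the elements that cover nu: phi, ups.

phi, ups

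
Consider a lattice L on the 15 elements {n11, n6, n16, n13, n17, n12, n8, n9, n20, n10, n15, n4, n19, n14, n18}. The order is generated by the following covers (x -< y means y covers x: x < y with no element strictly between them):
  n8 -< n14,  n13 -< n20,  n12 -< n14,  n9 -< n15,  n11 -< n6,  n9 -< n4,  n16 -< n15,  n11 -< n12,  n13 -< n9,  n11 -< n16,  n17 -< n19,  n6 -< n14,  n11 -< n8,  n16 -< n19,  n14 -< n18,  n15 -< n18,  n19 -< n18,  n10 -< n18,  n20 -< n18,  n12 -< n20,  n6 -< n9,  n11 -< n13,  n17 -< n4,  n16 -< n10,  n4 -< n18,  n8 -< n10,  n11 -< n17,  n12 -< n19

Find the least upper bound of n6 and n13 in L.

Common upper bounds of {n6, n13}: n15, n18, n4, n9.
The least among these is n9.

n9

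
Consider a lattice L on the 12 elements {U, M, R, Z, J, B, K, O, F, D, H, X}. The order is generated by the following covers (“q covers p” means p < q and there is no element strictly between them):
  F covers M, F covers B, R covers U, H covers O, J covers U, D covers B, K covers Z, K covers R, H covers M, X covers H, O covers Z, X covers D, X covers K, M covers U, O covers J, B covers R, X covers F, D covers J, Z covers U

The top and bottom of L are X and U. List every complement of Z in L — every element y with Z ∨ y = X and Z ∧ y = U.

B, D, F

Need y with Z ∨ y = X and Z ∧ y = U.
Checking each element gives: B, D, F.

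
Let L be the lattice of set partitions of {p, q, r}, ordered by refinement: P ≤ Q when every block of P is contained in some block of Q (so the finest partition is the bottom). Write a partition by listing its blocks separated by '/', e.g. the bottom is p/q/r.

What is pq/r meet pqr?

pq/r

The meet (common refinement) of pq/r and pqr intersects blocks pairwise, giving pq/r.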